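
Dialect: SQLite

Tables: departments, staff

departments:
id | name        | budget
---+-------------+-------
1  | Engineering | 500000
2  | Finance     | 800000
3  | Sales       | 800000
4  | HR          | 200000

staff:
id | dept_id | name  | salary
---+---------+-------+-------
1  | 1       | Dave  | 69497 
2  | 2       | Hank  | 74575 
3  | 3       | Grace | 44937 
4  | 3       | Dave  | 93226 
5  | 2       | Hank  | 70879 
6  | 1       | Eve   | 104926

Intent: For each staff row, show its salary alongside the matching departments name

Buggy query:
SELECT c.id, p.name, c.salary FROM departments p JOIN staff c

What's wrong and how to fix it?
Bug: JOIN with no ON clause produces a cartesian product; every staff row pairs with every departments row

Fix: Add ON c.dept_id = p.id to the JOIN

Corrected query:
SELECT c.id, p.name, c.salary FROM departments p JOIN staff c ON c.dept_id = p.id

Result:
id | name        | salary
---+-------------+-------
1  | Engineering | 69497 
2  | Finance     | 74575 
3  | Sales       | 44937 
4  | Sales       | 93226 
5  | Finance     | 70879 
6  | Engineering | 104926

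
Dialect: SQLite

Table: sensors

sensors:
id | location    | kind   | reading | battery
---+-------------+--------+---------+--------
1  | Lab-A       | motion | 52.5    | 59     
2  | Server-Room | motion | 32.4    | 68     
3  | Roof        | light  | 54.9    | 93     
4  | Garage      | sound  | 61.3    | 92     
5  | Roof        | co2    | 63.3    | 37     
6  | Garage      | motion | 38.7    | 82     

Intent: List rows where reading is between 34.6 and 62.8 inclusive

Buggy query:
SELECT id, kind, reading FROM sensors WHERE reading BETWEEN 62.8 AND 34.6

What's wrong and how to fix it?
Bug: The bounds are reversed; BETWEEN a AND b requires a <= b to match anything

Fix: Write BETWEEN 34.6 AND 62.8

Corrected query:
SELECT id, kind, reading FROM sensors WHERE reading BETWEEN 34.6 AND 62.8

Result:
id | kind   | reading
---+--------+--------
1  | motion | 52.5   
3  | light  | 54.9   
4  | sound  | 61.3   
6  | motion | 38.7   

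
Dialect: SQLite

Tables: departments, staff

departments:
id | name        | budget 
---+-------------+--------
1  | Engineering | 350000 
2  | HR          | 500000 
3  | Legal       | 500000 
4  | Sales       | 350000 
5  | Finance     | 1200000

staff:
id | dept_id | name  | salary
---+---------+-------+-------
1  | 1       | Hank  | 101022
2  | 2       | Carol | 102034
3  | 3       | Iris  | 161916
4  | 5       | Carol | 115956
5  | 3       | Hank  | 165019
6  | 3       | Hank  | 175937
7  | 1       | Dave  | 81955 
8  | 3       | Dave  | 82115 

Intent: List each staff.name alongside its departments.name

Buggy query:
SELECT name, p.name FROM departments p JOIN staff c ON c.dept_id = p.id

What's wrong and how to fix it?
Bug: 'name' exists in both joined tables, so the database can't tell which one is meant

Fix: Qualify the column with its table alias (c.name)

Corrected query:
SELECT c.name, p.name FROM departments p JOIN staff c ON c.dept_id = p.id

Result:
name  | name       
------+------------
Hank  | Engineering
Carol | HR         
Iris  | Legal      
Carol | Finance    
Hank  | Legal      
Hank  | Legal      
Dave  | Engineering
Dave  | Legal      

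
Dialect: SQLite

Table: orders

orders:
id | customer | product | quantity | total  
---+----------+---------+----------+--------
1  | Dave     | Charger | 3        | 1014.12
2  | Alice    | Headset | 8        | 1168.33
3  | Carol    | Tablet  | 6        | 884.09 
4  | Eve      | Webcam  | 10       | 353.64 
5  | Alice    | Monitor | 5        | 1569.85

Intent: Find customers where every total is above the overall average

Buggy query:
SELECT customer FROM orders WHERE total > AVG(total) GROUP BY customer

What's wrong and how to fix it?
Bug: AVG() is an aggregate; it can't sit directly in WHERE

Fix: Compute the overall average in a scalar subquery and compare each group's MIN against it in HAVING

Corrected query:
SELECT customer FROM orders GROUP BY customer HAVING MIN(total) > (SELECT AVG(total) FROM orders)

Result:
customer
--------
Alice   
Dave    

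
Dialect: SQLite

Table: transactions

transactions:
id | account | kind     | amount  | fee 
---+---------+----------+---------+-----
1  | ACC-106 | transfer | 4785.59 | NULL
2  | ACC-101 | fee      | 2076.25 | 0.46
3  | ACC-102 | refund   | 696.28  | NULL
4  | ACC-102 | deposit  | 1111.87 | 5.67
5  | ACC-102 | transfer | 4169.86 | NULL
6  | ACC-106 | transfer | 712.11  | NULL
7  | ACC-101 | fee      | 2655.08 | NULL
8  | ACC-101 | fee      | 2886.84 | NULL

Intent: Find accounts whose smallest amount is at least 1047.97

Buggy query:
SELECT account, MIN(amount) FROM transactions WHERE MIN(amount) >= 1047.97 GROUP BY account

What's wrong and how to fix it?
Bug: Aggregates like MIN are computed per group after WHERE runs

Fix: Use HAVING for the per-group MIN condition

Corrected query:
SELECT account, MIN(amount) FROM transactions GROUP BY account HAVING MIN(amount) >= 1047.97

Result:
account | MIN(amount)
--------+------------
ACC-101 | 2076.25    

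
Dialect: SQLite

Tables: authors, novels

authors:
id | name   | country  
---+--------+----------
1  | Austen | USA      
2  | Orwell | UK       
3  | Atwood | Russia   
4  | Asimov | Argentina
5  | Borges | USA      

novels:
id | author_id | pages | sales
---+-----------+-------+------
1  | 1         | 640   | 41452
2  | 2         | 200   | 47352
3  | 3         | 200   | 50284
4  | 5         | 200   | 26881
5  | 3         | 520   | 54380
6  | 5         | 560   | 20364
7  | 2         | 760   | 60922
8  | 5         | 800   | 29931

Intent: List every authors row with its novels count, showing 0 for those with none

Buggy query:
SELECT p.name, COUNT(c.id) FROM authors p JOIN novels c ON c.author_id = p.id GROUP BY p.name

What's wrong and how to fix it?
Bug: INNER JOIN drops authors rows that have no matching novels rows

Fix: Use LEFT JOIN so parents without children still appear (COUNT(c.id) gives 0)

Corrected query:
SELECT p.name, COUNT(c.id) FROM authors p LEFT JOIN novels c ON c.author_id = p.id GROUP BY p.name

Result:
name   | COUNT(c.id)
-------+------------
Asimov | 0          
Atwood | 2          
Austen | 1          
Borges | 3          
Orwell | 2          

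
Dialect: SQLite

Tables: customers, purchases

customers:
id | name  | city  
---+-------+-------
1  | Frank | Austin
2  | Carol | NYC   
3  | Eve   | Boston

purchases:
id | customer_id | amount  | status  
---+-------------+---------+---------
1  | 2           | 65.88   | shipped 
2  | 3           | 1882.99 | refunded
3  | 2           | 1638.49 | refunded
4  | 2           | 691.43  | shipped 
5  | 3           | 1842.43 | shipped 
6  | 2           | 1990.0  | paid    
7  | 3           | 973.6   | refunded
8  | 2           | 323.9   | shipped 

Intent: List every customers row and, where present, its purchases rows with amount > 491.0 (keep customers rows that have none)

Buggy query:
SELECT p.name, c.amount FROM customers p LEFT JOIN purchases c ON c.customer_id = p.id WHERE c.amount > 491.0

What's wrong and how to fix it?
Bug: A WHERE condition on the right-hand table after LEFT JOIN drops unmatched parents

Fix: Put 'c.amount > 491.0' in the JOIN's ON clause instead of WHERE

Corrected query:
SELECT p.name, c.amount FROM customers p LEFT JOIN purchases c ON c.customer_id = p.id AND c.amount > 491.0

Result:
name  | amount 
------+--------
Frank | NULL   
Carol | 691.43 
Carol | 1638.49
Carol | 1990   
Eve   | 973.6  
Eve   | 1842.43
Eve   | 1882.99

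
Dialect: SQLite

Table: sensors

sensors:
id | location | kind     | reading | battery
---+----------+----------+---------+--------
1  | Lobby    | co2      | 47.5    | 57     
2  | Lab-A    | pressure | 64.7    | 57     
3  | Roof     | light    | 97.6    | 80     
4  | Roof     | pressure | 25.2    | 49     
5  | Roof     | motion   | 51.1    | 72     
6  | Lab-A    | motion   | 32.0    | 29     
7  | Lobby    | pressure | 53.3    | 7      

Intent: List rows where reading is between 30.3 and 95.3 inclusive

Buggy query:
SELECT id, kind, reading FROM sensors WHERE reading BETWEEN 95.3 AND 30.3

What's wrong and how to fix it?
Bug: The bounds are reversed; BETWEEN a AND b requires a <= b to match anything

Fix: Write BETWEEN 30.3 AND 95.3

Corrected query:
SELECT id, kind, reading FROM sensors WHERE reading BETWEEN 30.3 AND 95.3

Result:
id | kind     | reading
---+----------+--------
1  | co2      | 47.5   
2  | pressure | 64.7   
5  | motion   | 51.1   
6  | motion   | 32     
7  | pressure | 53.3   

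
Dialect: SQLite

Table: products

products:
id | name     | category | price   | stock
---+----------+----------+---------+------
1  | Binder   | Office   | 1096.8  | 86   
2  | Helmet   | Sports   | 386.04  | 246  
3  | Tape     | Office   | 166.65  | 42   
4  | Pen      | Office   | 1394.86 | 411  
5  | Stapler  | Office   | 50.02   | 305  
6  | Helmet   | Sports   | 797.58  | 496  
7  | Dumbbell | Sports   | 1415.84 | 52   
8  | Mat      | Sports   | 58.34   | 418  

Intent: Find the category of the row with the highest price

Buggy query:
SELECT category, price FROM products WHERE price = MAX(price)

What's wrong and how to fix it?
Bug: WHERE is evaluated per row; an aggregate over the whole table isn't defined there

Fix: Use a subquery: WHERE price = (SELECT MAX(price) FROM products)

Corrected query:
SELECT category, price FROM products WHERE price = (SELECT MAX(price) FROM products)

Result:
category | price  
---------+--------
Sports   | 1415.84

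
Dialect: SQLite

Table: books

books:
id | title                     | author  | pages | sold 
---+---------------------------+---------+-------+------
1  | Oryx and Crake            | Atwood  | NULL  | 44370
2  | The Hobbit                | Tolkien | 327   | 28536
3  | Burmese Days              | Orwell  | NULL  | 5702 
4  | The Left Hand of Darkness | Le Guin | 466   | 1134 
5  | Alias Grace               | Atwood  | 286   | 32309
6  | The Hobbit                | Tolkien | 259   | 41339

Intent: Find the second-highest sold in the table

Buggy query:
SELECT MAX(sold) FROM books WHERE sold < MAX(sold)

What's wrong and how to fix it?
Bug: The inner MAX is an aggregate inside WHERE, which is not allowed

Fix: Put the inner MAX in a scalar subquery

Corrected query:
SELECT MAX(sold) FROM books WHERE sold < (SELECT MAX(sold) FROM books)

Result:
MAX(sold)
---------
41339    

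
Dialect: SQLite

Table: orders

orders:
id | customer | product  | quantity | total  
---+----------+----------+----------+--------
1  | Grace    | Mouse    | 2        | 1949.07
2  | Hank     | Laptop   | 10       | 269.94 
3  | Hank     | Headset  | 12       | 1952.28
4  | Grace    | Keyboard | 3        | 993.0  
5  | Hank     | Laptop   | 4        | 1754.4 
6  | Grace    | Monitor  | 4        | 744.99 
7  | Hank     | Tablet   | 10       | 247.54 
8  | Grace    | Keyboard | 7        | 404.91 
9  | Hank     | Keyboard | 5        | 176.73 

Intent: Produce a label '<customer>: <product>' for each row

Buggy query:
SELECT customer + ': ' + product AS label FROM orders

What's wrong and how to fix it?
Bug: SQLite uses || for string concatenation; + coerces text to numbers (yielding 0)

Fix: Replace + with || to concatenate text

Corrected query:
SELECT customer || ': ' || product AS label FROM orders

Result:
label          
---------------
Grace: Mouse   
Hank: Laptop   
Hank: Headset  
Grace: Keyboard
Hank: Laptop   
Grace: Monitor 
Hank: Tablet   
Grace: Keyboard
Hank: Keyboard 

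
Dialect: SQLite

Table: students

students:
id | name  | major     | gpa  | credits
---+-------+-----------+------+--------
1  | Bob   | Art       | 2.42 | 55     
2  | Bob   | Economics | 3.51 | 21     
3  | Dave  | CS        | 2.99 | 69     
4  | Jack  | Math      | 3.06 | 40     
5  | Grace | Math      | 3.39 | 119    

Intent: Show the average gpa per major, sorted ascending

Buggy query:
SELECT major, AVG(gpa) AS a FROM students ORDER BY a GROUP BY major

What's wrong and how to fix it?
Bug: ORDER BY appears before GROUP BY; SQL clause order requires GROUP BY first

Fix: Reorder: SELECT … FROM … GROUP BY … ORDER BY …

Corrected query:
SELECT major, AVG(gpa) AS a FROM students GROUP BY major ORDER BY a

Result:
major     | a    
----------+------
Art       | 2.42 
CS        | 2.99 
Math      | 3.225
Economics | 3.51 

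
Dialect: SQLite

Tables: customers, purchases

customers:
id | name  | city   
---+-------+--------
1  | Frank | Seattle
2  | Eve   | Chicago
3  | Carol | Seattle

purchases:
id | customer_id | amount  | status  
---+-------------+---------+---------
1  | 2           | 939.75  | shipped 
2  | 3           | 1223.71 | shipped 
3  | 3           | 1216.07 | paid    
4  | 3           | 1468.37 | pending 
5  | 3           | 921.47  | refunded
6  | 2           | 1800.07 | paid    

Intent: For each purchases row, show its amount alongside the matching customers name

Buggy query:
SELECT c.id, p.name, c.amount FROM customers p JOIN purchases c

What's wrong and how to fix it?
Bug: Missing join condition: each purchases row is matched to all customers rows instead of just its own

Fix: Add ON c.customer_id = p.id to the JOIN

Corrected query:
SELECT c.id, p.name, c.amount FROM customers p JOIN purchases c ON c.customer_id = p.id

Result:
id | name  | amount 
---+-------+--------
1  | Eve   | 939.75 
2  | Carol | 1223.71
3  | Carol | 1216.07
4  | Carol | 1468.37
5  | Carol | 921.47 
6  | Eve   | 1800.07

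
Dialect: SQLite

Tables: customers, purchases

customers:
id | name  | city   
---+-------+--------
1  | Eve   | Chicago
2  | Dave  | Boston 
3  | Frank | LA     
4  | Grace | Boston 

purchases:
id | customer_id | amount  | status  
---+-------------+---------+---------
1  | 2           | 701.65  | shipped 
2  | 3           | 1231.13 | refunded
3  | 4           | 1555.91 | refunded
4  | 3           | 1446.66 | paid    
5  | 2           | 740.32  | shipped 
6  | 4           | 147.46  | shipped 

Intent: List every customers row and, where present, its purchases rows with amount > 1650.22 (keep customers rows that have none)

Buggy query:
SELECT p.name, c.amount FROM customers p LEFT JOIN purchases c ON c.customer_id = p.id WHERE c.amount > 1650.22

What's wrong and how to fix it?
Bug: Filtering c.amount in WHERE discards the NULL rows produced by LEFT JOIN, turning it into an inner join

Fix: Move the right-table condition into the ON clause so unmatched parents are kept

Corrected query:
SELECT p.name, c.amount FROM customers p LEFT JOIN purchases c ON c.customer_id = p.id AND c.amount > 1650.22

Result:
name  | amount
------+-------
Eve   | NULL  
Dave  | NULL  
Frank | NULL  
Grace | NULL  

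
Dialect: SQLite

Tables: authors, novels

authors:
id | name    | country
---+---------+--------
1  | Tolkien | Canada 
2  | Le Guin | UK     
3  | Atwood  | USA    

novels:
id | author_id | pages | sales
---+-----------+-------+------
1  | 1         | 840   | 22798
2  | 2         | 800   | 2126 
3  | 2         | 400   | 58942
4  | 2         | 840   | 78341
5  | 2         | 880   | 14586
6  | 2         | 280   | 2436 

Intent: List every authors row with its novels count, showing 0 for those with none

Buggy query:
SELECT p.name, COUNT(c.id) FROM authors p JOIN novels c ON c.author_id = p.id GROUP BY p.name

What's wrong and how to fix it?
Bug: An inner join excludes parents with zero children

Fix: Switch to LEFT JOIN to retain unmatched parent rows

Corrected query:
SELECT p.name, COUNT(c.id) FROM authors p LEFT JOIN novels c ON c.author_id = p.id GROUP BY p.name

Result:
name    | COUNT(c.id)
--------+------------
Atwood  | 0          
Le Guin | 5          
Tolkien | 1          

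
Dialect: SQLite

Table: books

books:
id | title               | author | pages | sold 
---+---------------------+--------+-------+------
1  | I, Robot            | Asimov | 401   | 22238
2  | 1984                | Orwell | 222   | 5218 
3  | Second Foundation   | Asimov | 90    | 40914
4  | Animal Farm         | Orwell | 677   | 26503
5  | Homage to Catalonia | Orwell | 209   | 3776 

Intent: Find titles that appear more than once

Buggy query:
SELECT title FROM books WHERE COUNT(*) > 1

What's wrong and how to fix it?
Bug: COUNT(*) is an aggregate and cannot be used in WHERE

Fix: GROUP BY title, then filter groups with HAVING COUNT(*) > 1

Corrected query:
SELECT title FROM books GROUP BY title HAVING COUNT(*) > 1

Result:
(no rows)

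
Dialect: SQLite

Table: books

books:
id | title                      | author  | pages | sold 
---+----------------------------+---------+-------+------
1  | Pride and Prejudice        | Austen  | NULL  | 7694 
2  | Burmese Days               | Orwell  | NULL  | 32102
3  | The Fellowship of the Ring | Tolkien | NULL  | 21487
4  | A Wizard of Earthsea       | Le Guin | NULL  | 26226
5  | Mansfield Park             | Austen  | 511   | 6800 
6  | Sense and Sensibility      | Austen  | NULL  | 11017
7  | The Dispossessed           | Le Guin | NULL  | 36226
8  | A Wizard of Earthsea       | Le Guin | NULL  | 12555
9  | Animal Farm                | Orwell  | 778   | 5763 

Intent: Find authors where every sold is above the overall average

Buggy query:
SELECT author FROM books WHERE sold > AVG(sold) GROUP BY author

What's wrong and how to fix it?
Bug: AVG() is an aggregate; it can't sit directly in WHERE

Fix: Use a subquery for AVG and a HAVING MIN(...) filter so the condition holds for every row in the group

Corrected query:
SELECT author FROM books GROUP BY author HAVING MIN(sold) > (SELECT AVG(sold) FROM books)

Result:
author 
-------
Tolkien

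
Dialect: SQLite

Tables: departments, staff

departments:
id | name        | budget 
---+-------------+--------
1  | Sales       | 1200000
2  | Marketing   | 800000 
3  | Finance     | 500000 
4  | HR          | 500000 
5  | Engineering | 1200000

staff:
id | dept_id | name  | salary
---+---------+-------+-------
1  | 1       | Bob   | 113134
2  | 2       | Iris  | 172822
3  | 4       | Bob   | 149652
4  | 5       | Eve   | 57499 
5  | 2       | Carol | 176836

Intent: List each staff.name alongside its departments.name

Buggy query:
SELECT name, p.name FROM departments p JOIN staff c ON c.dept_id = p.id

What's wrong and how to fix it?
Bug: Both tables have a 'name' column; the unqualified reference is ambiguous

Fix: Prefix ambiguous columns with the table alias

Corrected query:
SELECT c.name, p.name FROM departments p JOIN staff c ON c.dept_id = p.id

Result:
name  | name       
------+------------
Bob   | Sales      
Iris  | Marketing  
Bob   | HR         
Eve   | Engineering
Carol | Marketing  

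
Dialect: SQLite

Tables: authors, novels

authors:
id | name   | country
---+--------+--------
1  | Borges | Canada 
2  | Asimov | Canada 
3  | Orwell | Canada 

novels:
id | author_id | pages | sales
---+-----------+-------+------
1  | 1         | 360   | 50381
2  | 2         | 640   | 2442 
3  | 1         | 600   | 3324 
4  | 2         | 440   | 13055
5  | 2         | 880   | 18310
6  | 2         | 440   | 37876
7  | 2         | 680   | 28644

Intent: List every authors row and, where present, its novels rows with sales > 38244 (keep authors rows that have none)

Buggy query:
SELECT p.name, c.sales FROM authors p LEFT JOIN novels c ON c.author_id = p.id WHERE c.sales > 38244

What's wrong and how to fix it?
Bug: A WHERE condition on the right-hand table after LEFT JOIN drops unmatched parents

Fix: Move the right-table condition into the ON clause so unmatched parents are kept

Corrected query:
SELECT p.name, c.sales FROM authors p LEFT JOIN novels c ON c.author_id = p.id AND c.sales > 38244

Result:
name   | sales
-------+------
Borges | 50381
Asimov | NULL 
Orwell | NULL 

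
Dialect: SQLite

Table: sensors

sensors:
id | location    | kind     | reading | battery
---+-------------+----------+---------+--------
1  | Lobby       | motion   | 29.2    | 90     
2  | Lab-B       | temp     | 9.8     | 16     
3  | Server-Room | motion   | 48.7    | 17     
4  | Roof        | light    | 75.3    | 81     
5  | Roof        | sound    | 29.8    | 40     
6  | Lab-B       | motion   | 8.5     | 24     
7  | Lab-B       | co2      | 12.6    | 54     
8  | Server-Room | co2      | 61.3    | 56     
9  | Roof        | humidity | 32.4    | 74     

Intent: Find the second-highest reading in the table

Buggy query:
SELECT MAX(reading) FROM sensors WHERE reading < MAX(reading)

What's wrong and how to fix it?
Bug: MAX(reading) on the right of the comparison is an aggregate-in-WHERE error

Fix: Compute the overall MAX in a subquery, then take MAX of rows below it

Corrected query:
SELECT MAX(reading) FROM sensors WHERE reading < (SELECT MAX(reading) FROM sensors)

Result:
MAX(reading)
------------
61.3        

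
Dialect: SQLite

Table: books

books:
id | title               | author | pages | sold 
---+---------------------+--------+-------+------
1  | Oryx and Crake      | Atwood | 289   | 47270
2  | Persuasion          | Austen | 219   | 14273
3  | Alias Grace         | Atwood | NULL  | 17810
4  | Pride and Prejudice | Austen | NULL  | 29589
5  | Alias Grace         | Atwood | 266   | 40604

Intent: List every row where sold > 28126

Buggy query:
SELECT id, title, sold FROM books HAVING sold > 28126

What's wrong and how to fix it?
Bug: This is a non-aggregate query (no GROUP BY, no aggregates), so in SQLite the HAVING clause is invalid here; a row-level condition belongs in WHERE

Fix: Use WHERE for row-level filtering

Corrected query:
SELECT id, title, sold FROM books WHERE sold > 28126

Result:
id | title               | sold 
---+---------------------+------
1  | Oryx and Crake      | 47270
4  | Pride and Prejudice | 29589
5  | Alias Grace         | 40604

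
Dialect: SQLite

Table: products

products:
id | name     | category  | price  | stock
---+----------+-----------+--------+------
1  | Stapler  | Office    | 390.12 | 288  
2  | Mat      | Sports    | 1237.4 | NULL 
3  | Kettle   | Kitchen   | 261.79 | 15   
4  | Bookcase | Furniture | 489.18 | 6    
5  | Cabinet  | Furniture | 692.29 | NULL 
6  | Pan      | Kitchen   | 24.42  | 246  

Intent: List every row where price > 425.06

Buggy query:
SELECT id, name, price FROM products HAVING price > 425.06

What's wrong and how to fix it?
Bug: This is a non-aggregate query (no GROUP BY, no aggregates), so in SQLite the HAVING clause is invalid here; a row-level condition belongs in WHERE

Fix: Replace HAVING with WHERE since the condition applies to individual rows

Corrected query:
SELECT id, name, price FROM products WHERE price > 425.06

Result:
id | name     | price 
---+----------+-------
2  | Mat      | 1237.4
4  | Bookcase | 489.18
5  | Cabinet  | 692.29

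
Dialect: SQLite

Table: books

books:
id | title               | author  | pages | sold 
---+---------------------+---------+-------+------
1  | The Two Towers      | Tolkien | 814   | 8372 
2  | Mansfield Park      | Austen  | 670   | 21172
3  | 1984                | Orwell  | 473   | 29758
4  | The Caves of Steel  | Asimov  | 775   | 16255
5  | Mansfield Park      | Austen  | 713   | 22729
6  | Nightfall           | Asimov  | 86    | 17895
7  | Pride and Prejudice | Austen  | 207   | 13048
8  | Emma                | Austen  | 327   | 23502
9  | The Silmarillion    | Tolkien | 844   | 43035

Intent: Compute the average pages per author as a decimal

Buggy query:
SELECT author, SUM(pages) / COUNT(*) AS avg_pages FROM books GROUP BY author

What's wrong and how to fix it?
Bug: SUM(pages) and COUNT(*) are both integers; the division truncates the fractional part

Fix: Multiply by 1.0 (or CAST to REAL) to force floating-point division

Corrected query:
SELECT author, SUM(pages) * 1.0 / COUNT(*) AS avg_pages FROM books GROUP BY author

Result:
author  | avg_pages
--------+----------
Asimov  | 430.5    
Austen  | 479.25   
Orwell  | 473      
Tolkien | 829      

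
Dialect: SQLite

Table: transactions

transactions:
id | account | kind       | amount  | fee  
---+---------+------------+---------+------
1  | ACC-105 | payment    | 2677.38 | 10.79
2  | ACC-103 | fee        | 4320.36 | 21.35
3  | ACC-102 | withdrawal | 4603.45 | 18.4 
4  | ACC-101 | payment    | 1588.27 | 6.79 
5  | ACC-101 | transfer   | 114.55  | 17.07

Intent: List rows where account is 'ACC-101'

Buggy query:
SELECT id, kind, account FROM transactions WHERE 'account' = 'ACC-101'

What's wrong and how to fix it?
Bug: 'account' in single quotes is a string literal, not the column; the comparison is literal-vs-literal and never true

Fix: Reference the column as account without single quotes

Corrected query:
SELECT id, kind, account FROM transactions WHERE account = 'ACC-101'

Result:
id | kind     | account
---+----------+--------
4  | payment  | ACC-101
5  | transfer | ACC-101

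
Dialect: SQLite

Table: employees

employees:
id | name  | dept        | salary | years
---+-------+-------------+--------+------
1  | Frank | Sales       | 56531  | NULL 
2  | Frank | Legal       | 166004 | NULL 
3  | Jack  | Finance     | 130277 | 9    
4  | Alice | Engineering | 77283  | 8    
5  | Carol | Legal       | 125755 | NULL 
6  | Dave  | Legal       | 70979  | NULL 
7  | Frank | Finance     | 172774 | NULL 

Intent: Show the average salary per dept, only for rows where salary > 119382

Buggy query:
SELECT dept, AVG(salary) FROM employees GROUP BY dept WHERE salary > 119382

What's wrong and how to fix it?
Bug: WHERE cannot follow GROUP BY

Fix: Place WHERE between FROM and GROUP BY

Corrected query:
SELECT dept, AVG(salary) FROM employees WHERE salary > 119382 GROUP BY dept

Result:
dept    | AVG(salary)
--------+------------
Finance | 151525.5   
Legal   | 145879.5   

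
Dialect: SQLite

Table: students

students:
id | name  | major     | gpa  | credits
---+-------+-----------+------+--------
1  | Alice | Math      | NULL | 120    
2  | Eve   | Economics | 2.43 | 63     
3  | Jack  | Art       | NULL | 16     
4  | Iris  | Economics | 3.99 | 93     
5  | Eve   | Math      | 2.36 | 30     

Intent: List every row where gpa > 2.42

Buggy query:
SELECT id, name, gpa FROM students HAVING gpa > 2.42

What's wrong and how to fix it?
Bug: This is a non-aggregate query (no GROUP BY, no aggregates), so in SQLite the HAVING clause is invalid here; a row-level condition belongs in WHERE

Fix: Replace HAVING with WHERE since the condition applies to individual rows

Corrected query:
SELECT id, name, gpa FROM students WHERE gpa > 2.42

Result:
id | name | gpa 
---+------+-----
2  | Eve  | 2.43
4  | Iris | 3.99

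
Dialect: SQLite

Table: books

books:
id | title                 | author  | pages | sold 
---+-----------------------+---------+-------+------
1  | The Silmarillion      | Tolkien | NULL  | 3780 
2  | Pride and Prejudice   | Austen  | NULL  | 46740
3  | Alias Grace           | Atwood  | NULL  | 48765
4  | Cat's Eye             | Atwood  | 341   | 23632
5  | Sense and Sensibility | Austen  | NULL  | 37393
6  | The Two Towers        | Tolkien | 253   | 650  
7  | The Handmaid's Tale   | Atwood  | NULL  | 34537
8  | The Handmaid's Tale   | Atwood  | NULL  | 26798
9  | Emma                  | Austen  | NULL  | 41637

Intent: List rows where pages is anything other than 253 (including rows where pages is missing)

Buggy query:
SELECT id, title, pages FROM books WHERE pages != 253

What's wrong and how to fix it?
Bug: 'pages != 253' is unknown when pages is NULL, so NULL rows are silently excluded

Fix: Add an explicit OR pages IS NULL to include the missing-value rows

Corrected query:
SELECT id, title, pages FROM books WHERE pages != 253 OR pages IS NULL

Result:
id | title                 | pages
---+-----------------------+------
1  | The Silmarillion      | NULL 
2  | Pride and Prejudice   | NULL 
3  | Alias Grace           | NULL 
4  | Cat's Eye             | 341  
5  | Sense and Sensibility | NULL 
7  | The Handmaid's Tale   | NULL 
8  | The Handmaid's Tale   | NULL 
9  | Emma                  | NULL 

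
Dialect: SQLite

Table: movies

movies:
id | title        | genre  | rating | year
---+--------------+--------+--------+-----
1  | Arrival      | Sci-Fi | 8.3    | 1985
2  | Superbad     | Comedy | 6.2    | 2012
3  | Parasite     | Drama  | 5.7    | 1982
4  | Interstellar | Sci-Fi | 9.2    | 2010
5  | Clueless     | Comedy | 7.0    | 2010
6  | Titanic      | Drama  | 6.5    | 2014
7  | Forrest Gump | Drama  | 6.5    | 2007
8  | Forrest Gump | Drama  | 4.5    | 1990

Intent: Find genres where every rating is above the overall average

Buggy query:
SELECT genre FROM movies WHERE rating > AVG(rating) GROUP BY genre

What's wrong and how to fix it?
Bug: AVG() is an aggregate; it can't sit directly in WHERE

Fix: Compute the overall average in a scalar subquery and compare each group's MIN against it in HAVING

Corrected query:
SELECT genre FROM movies GROUP BY genre HAVING MIN(rating) > (SELECT AVG(rating) FROM movies)

Result:
genre 
------
Sci-Fi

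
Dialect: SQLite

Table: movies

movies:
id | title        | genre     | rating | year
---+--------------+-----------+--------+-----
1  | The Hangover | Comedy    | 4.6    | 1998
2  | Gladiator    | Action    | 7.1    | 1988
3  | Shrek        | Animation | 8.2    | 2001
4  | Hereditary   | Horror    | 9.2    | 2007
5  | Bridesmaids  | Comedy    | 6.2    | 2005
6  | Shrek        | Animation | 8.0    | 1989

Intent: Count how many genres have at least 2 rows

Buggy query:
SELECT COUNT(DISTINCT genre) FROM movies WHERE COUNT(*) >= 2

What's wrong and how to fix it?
Bug: WHERE filters individual rows, not groups, so a group-level COUNT is invalid there

Fix: Group first with HAVING COUNT(*) >= 2, then COUNT the resulting groups

Corrected query:
SELECT COUNT(*) FROM (SELECT genre FROM movies GROUP BY genre HAVING COUNT(*) >= 2)

Result:
COUNT(*)
--------
2       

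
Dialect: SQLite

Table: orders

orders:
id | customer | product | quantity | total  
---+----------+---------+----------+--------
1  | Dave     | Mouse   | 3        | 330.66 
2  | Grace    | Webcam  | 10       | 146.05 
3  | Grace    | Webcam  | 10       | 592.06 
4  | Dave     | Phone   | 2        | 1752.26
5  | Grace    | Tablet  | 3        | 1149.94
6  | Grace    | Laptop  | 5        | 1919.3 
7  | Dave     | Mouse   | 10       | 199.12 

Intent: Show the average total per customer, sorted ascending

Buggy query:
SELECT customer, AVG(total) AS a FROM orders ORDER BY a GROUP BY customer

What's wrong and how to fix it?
Bug: GROUP BY must precede ORDER BY

Fix: Move ORDER BY to the end, after GROUP BY

Corrected query:
SELECT customer, AVG(total) AS a FROM orders GROUP BY customer ORDER BY a

Result:
customer | a       
---------+---------
Dave     | 760.68  
Grace    | 951.8375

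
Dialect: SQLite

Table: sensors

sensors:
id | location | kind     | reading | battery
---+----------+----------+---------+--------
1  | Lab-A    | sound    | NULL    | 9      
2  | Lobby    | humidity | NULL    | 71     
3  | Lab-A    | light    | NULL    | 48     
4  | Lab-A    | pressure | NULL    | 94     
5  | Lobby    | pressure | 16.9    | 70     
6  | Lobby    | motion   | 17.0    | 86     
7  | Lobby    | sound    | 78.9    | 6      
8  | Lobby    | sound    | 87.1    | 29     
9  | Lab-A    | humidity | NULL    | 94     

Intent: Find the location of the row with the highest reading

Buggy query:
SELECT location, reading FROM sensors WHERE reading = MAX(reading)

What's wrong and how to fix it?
Bug: WHERE is evaluated per row; an aggregate over the whole table isn't defined there

Fix: Wrap MAX in a scalar subquery so WHERE compares against a single value

Corrected query:
SELECT location, reading FROM sensors WHERE reading = (SELECT MAX(reading) FROM sensors)

Result:
location | reading
---------+--------
Lobby    | 87.1   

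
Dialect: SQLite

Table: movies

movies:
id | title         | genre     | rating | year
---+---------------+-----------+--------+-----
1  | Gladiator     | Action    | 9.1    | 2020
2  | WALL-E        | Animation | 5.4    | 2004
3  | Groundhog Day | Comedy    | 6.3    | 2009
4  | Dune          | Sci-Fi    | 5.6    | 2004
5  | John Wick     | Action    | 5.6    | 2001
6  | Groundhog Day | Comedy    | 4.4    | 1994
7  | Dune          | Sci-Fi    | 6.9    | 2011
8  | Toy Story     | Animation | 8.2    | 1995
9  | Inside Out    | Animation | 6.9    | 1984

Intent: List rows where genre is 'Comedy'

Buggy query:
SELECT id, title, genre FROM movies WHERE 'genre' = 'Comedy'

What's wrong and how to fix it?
Bug: 'genre' in single quotes is a string literal, not the column; the comparison is literal-vs-literal and never true

Fix: Remove the quotes around the column name (or use double quotes for an identifier)

Corrected query:
SELECT id, title, genre FROM movies WHERE genre = 'Comedy'

Result:
id | title         | genre 
---+---------------+-------
3  | Groundhog Day | Comedy
6  | Groundhog Day | Comedy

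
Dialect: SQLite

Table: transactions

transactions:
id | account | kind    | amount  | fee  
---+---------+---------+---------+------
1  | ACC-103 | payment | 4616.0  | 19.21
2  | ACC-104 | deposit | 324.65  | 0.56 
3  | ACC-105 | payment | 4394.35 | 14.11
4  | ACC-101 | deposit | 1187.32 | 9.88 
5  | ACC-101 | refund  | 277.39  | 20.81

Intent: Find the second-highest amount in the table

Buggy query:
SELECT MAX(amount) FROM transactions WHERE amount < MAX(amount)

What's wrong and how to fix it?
Bug: MAX(amount) on the right of the comparison is an aggregate-in-WHERE error

Fix: Compute the overall MAX in a subquery, then take MAX of rows below it

Corrected query:
SELECT MAX(amount) FROM transactions WHERE amount < (SELECT MAX(amount) FROM transactions)

Result:
MAX(amount)
-----------
4394.35    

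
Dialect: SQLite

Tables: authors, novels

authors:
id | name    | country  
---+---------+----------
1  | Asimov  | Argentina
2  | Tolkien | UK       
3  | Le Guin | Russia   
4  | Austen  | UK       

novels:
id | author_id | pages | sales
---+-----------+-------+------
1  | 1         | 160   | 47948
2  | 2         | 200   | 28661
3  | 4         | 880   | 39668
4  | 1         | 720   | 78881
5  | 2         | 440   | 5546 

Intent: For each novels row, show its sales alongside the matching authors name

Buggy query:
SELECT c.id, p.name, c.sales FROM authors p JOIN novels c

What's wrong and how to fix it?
Bug: JOIN with no ON clause produces a cartesian product; every novels row pairs with every authors row

Fix: Add ON c.author_id = p.id to the JOIN

Corrected query:
SELECT c.id, p.name, c.sales FROM authors p JOIN novels c ON c.author_id = p.id

Result:
id | name    | sales
---+---------+------
1  | Asimov  | 47948
2  | Tolkien | 28661
3  | Austen  | 39668
4  | Asimov  | 78881
5  | Tolkien | 5546 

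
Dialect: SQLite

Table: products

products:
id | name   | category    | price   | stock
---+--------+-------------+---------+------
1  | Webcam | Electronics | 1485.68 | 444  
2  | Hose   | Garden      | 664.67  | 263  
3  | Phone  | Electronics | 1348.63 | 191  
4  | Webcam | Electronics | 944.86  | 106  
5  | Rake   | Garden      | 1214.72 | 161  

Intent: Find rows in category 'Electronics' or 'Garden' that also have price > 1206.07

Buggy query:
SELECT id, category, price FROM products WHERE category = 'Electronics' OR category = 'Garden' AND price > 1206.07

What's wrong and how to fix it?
Bug: AND binds tighter than OR, so this parses as category = 'Electronics' OR (category = 'Garden' AND price > 1206.07)

Fix: Add parentheses around the OR so the AND applies to both alternatives

Corrected query:
SELECT id, category, price FROM products WHERE (category = 'Electronics' OR category = 'Garden') AND price > 1206.07

Result:
id | category    | price  
---+-------------+--------
1  | Electronics | 1485.68
3  | Electronics | 1348.63
5  | Garden      | 1214.72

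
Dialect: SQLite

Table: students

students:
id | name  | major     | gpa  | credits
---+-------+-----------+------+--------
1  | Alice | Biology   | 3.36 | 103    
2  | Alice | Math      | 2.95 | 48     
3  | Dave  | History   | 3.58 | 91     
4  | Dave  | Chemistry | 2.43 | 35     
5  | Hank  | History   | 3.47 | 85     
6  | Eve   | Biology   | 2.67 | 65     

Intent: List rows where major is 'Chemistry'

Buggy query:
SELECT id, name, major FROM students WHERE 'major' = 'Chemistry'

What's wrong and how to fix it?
Bug: Single quotes denote string literals in SQL; the column name is being compared as a constant string

Fix: Reference the column as major without single quotes

Corrected query:
SELECT id, name, major FROM students WHERE major = 'Chemistry'

Result:
id | name | major    
---+------+----------
4  | Dave | Chemistry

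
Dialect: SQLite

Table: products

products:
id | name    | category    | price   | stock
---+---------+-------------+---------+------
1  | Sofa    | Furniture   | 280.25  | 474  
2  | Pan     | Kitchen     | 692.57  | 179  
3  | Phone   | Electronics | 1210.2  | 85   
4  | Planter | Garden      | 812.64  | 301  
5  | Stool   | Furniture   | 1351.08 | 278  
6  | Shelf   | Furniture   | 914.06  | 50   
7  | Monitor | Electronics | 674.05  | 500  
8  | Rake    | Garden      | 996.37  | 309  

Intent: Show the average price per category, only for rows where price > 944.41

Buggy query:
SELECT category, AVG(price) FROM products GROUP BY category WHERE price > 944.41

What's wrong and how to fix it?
Bug: WHERE cannot follow GROUP BY

Fix: Place WHERE between FROM and GROUP BY

Corrected query:
SELECT category, AVG(price) FROM products WHERE price > 944.41 GROUP BY category

Result:
category    | AVG(price)
------------+-----------
Electronics | 1210.2    
Furniture   | 1351.08   
Garden      | 996.37    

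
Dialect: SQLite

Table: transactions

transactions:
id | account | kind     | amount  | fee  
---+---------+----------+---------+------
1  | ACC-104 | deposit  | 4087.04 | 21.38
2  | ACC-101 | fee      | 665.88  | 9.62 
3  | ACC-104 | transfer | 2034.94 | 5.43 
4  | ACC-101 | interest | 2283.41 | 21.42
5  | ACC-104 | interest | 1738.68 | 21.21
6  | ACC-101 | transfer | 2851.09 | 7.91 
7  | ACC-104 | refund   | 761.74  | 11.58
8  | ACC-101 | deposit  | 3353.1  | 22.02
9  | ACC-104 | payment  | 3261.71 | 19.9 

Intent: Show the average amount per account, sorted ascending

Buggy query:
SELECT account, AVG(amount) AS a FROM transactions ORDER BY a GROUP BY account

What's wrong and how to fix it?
Bug: GROUP BY must precede ORDER BY

Fix: Move ORDER BY to the end, after GROUP BY

Corrected query:
SELECT account, AVG(amount) AS a FROM transactions GROUP BY account ORDER BY a

Result:
account | a       
--------+---------
ACC-101 | 2288.37 
ACC-104 | 2376.822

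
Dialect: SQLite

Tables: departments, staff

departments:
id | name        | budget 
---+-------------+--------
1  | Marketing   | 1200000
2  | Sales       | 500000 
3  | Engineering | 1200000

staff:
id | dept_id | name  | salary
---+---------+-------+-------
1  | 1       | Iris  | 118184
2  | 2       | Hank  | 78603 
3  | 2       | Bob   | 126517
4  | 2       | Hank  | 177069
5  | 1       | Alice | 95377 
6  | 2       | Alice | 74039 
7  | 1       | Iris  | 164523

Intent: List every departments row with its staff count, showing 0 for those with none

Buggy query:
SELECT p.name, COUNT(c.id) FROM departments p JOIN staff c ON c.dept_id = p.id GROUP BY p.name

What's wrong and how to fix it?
Bug: INNER JOIN drops departments rows that have no matching staff rows

Fix: Use LEFT JOIN so parents without children still appear (COUNT(c.id) gives 0)

Corrected query:
SELECT p.name, COUNT(c.id) FROM departments p LEFT JOIN staff c ON c.dept_id = p.id GROUP BY p.name

Result:
name        | COUNT(c.id)
------------+------------
Engineering | 0          
Marketing   | 3          
Sales       | 4          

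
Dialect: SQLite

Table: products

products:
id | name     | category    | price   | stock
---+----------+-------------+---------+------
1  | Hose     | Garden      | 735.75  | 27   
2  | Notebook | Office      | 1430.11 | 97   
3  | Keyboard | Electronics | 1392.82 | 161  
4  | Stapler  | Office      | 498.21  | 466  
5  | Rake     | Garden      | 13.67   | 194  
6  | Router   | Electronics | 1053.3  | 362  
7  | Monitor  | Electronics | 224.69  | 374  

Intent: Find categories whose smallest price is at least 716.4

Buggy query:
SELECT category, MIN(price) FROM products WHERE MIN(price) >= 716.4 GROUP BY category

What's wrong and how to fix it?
Bug: Aggregates like MIN are computed per group after WHERE runs

Fix: Use HAVING for the per-group MIN condition

Corrected query:
SELECT category, MIN(price) FROM products GROUP BY category HAVING MIN(price) >= 716.4

Result:
(no rows)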